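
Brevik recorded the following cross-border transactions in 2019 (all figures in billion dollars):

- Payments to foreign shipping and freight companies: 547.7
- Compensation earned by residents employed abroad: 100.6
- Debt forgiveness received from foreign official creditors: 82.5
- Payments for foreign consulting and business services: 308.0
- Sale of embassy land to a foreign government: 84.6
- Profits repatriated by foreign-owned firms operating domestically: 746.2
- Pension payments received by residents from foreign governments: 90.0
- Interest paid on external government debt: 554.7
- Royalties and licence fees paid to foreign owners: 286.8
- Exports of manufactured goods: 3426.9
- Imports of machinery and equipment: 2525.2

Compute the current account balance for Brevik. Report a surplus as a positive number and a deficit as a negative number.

-1351.1

Goods: 3426.9 - 2525.2 = 901.7
Services: -308.0 - 547.7 - 286.8 = -1142.5
Primary income: -746.2 - 554.7 + 100.6 = -1200.3
Secondary income: 90.0
Current account = 901.7 + (-1142.5) + (-1200.3) + 90.0 = -1351.1
(Excluded from the current account — capital account: debt forgiveness received from foreign official creditors 82.5, sale of embassy land to a foreign government 84.6.)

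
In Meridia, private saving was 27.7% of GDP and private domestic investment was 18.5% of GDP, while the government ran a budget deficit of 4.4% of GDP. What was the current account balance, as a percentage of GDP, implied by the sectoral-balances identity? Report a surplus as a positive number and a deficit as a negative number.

By the sectoral-balances identity, CA = (S_private - I) + (T - G).
Private balance = 27.7 - 18.5 = 9.2
Government balance (T - G) = -4.4
CA = 9.2 + (-4.4) = 4.8

4.8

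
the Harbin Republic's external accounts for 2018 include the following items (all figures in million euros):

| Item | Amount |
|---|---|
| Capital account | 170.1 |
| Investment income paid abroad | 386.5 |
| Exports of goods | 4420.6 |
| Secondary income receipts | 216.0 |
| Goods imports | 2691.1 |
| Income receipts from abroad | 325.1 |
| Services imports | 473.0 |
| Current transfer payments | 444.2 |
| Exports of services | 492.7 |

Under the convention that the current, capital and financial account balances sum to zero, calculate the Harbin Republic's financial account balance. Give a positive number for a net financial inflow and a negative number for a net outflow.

Goods balance = 4420.6 - 2691.1 = 1729.5
Services balance = 492.7 - 473.0 = 19.7
Trade balance (goods + services) = 1729.5 + 19.7 = 1749.2
Net primary income = 325.1 - 386.5 = -61.4
Net secondary income = 216.0 - 444.2 = -228.2
Current account = 1749.2 + (-61.4) + (-228.2) = 1459.6
Financial account = -(1459.6 + 170.1) = -1629.7

-1629.7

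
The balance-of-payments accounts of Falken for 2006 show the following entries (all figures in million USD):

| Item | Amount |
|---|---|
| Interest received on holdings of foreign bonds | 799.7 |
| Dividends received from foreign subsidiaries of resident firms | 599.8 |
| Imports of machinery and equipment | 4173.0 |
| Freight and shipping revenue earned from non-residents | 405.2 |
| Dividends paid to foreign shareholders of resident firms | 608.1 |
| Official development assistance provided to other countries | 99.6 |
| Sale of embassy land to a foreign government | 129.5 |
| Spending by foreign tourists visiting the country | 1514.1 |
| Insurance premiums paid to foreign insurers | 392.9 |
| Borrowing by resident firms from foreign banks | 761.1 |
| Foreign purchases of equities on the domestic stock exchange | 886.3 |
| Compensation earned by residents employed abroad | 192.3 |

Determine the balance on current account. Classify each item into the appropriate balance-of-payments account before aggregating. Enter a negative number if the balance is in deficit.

-1762.5

Goods: -4173.0
Services: 405.2 - 392.9 + 1514.1 = 1526.4
Primary income: 192.3 + 599.8 + 799.7 - 608.1 = 983.7
Secondary income: -99.6
Current account = (-4173.0) + 1526.4 + 983.7 + (-99.6) = -1762.5
(Excluded from the current account — capital account: sale of embassy land to a foreign government 129.5; financial account: borrowing by resident firms from foreign banks 761.1, foreign purchases of equities on the domestic stock exchange 886.3.)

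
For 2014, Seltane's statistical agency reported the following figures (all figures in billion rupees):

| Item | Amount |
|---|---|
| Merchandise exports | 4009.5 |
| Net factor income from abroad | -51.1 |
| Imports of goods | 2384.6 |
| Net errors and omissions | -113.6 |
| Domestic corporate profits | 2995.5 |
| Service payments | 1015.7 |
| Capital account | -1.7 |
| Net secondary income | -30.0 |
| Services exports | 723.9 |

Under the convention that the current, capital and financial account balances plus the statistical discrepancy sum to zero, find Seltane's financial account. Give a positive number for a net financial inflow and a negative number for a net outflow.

-1136.7

Goods balance = 4009.5 - 2384.6 = 1624.9
Services balance = 723.9 - 1015.7 = -291.8
Trade balance (goods + services) = 1624.9 + (-291.8) = 1333.1
Net primary income = -51.1
Net secondary income = -30.0
Current account = 1333.1 + (-51.1) + (-30.0) = 1252.0
Financial account = -(1252.0 + (-1.7) + (-113.6)) = -1136.7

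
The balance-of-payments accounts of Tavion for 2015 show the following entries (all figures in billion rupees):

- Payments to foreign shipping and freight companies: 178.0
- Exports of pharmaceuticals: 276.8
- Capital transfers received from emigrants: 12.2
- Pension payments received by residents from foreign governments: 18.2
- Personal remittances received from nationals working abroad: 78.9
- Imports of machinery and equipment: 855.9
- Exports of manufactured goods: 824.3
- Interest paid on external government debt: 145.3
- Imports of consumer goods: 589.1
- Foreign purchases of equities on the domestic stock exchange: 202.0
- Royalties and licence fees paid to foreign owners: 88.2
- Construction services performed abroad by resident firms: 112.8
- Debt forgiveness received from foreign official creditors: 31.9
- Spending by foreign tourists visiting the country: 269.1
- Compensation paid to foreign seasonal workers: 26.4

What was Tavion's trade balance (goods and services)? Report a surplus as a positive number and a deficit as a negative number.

Goods: -589.1 + 276.8 + 824.3 - 855.9 = -343.9
Services: 112.8 + 269.1 - 88.2 - 178.0 = 115.7
Trade balance = -343.9 + 115.7 = -228.2
(Excluded from the trade balance — capital account: capital transfers received from emigrants 12.2, debt forgiveness received from foreign official creditors 31.9; secondary income: pension payments received by residents from foreign governments 18.2, personal remittances received from nationals working abroad 78.9; primary income: interest paid on external government debt 145.3, compensation paid to foreign seasonal workers 26.4; financial account: foreign purchases of equities on the domestic stock exchange 202.0.)

-228.2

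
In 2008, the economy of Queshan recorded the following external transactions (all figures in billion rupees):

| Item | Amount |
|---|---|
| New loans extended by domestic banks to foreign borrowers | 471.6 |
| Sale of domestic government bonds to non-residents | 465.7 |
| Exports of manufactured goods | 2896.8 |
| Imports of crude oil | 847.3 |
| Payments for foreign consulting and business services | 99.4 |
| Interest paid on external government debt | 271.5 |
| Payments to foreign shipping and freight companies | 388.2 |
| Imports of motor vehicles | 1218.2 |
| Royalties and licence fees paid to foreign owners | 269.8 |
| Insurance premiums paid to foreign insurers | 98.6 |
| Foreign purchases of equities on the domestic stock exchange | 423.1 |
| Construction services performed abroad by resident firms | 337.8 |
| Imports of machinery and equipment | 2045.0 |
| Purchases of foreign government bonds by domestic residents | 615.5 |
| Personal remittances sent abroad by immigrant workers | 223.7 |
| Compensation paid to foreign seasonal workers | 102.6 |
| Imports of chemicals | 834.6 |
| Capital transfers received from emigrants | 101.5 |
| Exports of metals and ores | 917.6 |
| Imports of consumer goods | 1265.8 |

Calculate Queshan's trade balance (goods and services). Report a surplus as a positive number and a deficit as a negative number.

-2914.7

Goods: -2045.0 - 834.6 - 1265.8 - 1218.2 + 917.6 - 847.3 + 2896.8 = -2396.5
Services: -388.2 + 337.8 - 98.6 - 269.8 - 99.4 = -518.2
Trade balance = -2396.5 + (-518.2) = -2914.7
(Excluded from the trade balance — financial account: new loans extended by domestic banks to foreign borrowers 471.6, sale of domestic government bonds to non-residents 465.7, foreign purchases of equities on the domestic stock exchange 423.1, purchases of foreign government bonds by domestic residents 615.5; primary income: interest paid on external government debt 271.5, compensation paid to foreign seasonal workers 102.6; secondary income: personal remittances sent abroad by immigrant workers 223.7; capital account: capital transfers received from emigrants 101.5.)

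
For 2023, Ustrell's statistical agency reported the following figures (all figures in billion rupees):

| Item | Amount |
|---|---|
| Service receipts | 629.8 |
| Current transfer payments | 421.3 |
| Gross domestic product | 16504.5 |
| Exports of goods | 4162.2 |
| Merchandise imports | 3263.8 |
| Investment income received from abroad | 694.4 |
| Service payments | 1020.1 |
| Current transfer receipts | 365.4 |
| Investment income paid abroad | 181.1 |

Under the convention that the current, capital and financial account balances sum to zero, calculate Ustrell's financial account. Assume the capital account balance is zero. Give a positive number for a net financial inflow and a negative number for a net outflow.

Goods balance = 4162.2 - 3263.8 = 898.4
Services balance = 629.8 - 1020.1 = -390.3
Trade balance (goods + services) = 898.4 + (-390.3) = 508.1
Net primary income = 694.4 - 181.1 = 513.3
Net secondary income = 365.4 - 421.3 = -55.9
Current account = 508.1 + 513.3 + (-55.9) = 965.5
Financial account = -(965.5) = -965.5

-965.5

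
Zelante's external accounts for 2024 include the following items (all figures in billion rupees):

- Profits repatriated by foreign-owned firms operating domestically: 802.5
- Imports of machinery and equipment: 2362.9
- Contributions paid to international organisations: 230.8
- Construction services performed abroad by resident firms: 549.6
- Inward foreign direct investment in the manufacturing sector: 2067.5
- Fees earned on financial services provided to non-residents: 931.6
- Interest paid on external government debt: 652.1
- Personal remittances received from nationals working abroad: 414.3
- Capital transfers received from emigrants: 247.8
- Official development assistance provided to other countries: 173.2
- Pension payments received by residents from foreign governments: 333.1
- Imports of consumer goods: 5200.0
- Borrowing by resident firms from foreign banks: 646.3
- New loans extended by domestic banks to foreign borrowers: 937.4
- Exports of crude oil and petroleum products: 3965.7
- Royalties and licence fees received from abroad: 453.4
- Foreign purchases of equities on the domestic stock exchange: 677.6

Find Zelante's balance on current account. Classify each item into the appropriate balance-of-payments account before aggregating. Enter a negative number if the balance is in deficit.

-2773.8

Goods: 3965.7 - 5200.0 - 2362.9 = -3597.2
Services: 549.6 + 931.6 + 453.4 = 1934.6
Primary income: -802.5 - 652.1 = -1454.6
Secondary income: 333.1 - 230.8 + 414.3 - 173.2 = 343.4
Current account = (-3597.2) + 1934.6 + (-1454.6) + 343.4 = -2773.8
(Excluded from the current account — financial account: inward foreign direct investment in the manufacturing sector 2067.5, borrowing by resident firms from foreign banks 646.3, new loans extended by domestic banks to foreign borrowers 937.4, foreign purchases of equities on the domestic stock exchange 677.6; capital account: capital transfers received from emigrants 247.8.)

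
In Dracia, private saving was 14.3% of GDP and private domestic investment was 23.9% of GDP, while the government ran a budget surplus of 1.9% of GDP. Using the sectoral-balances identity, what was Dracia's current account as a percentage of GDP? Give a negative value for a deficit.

By the sectoral-balances identity, CA = (S_private - I) + (T - G).
Private balance = 14.3 - 23.9 = -9.6
Government balance (T - G) = 1.9
CA = -9.6 + 1.9 = -7.7

-7.7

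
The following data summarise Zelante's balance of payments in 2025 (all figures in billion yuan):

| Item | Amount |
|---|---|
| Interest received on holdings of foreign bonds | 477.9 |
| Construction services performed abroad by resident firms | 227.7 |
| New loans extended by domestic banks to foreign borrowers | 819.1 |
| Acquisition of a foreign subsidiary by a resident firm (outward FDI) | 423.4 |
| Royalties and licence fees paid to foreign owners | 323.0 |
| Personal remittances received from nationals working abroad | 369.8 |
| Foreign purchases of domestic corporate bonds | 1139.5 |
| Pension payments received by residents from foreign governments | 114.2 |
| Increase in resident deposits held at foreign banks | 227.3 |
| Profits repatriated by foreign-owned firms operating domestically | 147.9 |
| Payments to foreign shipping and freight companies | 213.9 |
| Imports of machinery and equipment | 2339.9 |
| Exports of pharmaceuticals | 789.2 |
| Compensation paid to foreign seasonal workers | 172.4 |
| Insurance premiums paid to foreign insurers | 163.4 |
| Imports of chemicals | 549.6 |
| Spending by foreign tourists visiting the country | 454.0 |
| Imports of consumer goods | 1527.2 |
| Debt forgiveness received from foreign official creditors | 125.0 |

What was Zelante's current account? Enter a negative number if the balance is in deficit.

Goods: -2339.9 - 549.6 + 789.2 - 1527.2 = -3627.5
Services: 454.0 - 163.4 - 213.9 + 227.7 - 323.0 = -18.6
Primary income: -172.4 - 147.9 + 477.9 = 157.6
Secondary income: 114.2 + 369.8 = 484.0
Current account = (-3627.5) + (-18.6) + 157.6 + 484.0 = -3004.5
(Excluded from the current account — financial account: new loans extended by domestic banks to foreign borrowers 819.1, acquisition of a foreign subsidiary by a resident firm (outward FDI) 423.4, foreign purchases of domestic corporate bonds 1139.5, increase in resident deposits held at foreign banks 227.3; capital account: debt forgiveness received from foreign official creditors 125.0.)

-3004.5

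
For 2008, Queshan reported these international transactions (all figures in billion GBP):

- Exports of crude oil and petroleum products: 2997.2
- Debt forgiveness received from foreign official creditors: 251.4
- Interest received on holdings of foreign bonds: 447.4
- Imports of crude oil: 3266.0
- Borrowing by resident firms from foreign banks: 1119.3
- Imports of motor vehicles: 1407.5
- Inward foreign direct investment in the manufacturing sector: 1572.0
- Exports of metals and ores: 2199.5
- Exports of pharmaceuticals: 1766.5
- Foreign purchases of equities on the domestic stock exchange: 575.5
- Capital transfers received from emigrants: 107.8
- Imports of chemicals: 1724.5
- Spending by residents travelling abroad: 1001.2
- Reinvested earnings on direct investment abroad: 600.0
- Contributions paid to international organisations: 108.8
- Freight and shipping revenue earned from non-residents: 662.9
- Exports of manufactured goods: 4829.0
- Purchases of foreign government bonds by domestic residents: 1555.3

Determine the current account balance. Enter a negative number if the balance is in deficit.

Goods: 4829.0 + 1766.5 + 2997.2 + 2199.5 - 1407.5 - 1724.5 - 3266.0 = 5394.2
Services: 662.9 - 1001.2 = -338.3
Primary income: 447.4 + 600.0 = 1047.4
Secondary income: -108.8
Current account = 5394.2 + (-338.3) + 1047.4 + (-108.8) = 5994.5
(Excluded from the current account — capital account: debt forgiveness received from foreign official creditors 251.4, capital transfers received from emigrants 107.8; financial account: borrowing by resident firms from foreign banks 1119.3, inward foreign direct investment in the manufacturing sector 1572.0, foreign purchases of equities on the domestic stock exchange 575.5, purchases of foreign government bonds by domestic residents 1555.3.)

5994.5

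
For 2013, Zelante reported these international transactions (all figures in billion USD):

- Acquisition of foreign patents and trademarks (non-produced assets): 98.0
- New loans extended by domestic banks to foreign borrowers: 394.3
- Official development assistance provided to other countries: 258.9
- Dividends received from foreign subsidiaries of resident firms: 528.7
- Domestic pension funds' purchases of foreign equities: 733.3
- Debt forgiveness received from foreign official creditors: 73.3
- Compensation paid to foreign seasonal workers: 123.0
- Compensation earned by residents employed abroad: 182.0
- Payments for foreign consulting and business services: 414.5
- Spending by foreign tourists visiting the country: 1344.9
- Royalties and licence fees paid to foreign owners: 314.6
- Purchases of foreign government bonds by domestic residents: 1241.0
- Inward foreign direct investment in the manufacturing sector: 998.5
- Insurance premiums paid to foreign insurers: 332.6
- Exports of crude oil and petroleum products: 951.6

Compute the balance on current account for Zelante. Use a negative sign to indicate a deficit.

Goods: 951.6
Services: 1344.9 - 314.6 - 332.6 - 414.5 = 283.2
Primary income: -123.0 + 528.7 + 182.0 = 587.7
Secondary income: -258.9
Current account = 951.6 + 283.2 + 587.7 + (-258.9) = 1563.6
(Excluded from the current account — capital account: acquisition of foreign patents and trademarks (non-produced assets) 98.0, debt forgiveness received from foreign official creditors 73.3; financial account: new loans extended by domestic banks to foreign borrowers 394.3, domestic pension funds' purchases of foreign equities 733.3, purchases of foreign government bonds by domestic residents 1241.0, inward foreign direct investment in the manufacturing sector 998.5.)

1563.6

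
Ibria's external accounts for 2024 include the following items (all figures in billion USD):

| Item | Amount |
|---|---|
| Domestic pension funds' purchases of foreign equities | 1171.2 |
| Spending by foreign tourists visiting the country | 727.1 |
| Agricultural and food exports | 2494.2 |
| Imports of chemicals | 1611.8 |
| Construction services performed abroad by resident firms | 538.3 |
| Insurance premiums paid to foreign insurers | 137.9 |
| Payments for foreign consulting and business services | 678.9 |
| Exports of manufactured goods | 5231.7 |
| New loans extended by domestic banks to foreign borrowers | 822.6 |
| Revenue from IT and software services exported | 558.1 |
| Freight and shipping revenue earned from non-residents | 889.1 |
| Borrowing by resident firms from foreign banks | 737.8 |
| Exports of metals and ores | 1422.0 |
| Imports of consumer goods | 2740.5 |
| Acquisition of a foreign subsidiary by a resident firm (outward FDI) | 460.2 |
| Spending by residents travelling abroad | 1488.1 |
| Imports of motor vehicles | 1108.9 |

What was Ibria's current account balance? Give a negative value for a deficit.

4094.4

Goods: -1611.8 + 2494.2 - 1108.9 + 1422.0 + 5231.7 - 2740.5 = 3686.7
Services: -137.9 + 558.1 - 678.9 + 538.3 - 1488.1 + 727.1 + 889.1 = 407.7
Current account = 3686.7 + 407.7 = 4094.4
(Excluded from the current account — financial account: domestic pension funds' purchases of foreign equities 1171.2, new loans extended by domestic banks to foreign borrowers 822.6, borrowing by resident firms from foreign banks 737.8, acquisition of a foreign subsidiary by a resident firm (outward FDI) 460.2.)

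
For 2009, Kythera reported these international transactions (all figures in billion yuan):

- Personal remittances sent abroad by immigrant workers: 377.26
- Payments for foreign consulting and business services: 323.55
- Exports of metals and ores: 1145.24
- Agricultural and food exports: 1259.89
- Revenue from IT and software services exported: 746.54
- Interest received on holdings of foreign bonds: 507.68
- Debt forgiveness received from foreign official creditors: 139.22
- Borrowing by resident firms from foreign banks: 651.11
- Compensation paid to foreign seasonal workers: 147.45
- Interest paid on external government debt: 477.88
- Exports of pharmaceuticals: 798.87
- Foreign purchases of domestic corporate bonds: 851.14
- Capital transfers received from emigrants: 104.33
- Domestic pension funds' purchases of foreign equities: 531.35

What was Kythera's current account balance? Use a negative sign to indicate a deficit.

3132.08

Goods: 1145.24 + 798.87 + 1259.89 = 3204.00
Services: 746.54 - 323.55 = 422.99
Primary income: 507.68 - 477.88 - 147.45 = -117.65
Secondary income: -377.26
Current account = 3204.00 + 422.99 + (-117.65) + (-377.26) = 3132.08
(Excluded from the current account — capital account: debt forgiveness received from foreign official creditors 139.22, capital transfers received from emigrants 104.33; financial account: borrowing by resident firms from foreign banks 651.11, foreign purchases of domestic corporate bonds 851.14, domestic pension funds' purchases of foreign equities 531.35.)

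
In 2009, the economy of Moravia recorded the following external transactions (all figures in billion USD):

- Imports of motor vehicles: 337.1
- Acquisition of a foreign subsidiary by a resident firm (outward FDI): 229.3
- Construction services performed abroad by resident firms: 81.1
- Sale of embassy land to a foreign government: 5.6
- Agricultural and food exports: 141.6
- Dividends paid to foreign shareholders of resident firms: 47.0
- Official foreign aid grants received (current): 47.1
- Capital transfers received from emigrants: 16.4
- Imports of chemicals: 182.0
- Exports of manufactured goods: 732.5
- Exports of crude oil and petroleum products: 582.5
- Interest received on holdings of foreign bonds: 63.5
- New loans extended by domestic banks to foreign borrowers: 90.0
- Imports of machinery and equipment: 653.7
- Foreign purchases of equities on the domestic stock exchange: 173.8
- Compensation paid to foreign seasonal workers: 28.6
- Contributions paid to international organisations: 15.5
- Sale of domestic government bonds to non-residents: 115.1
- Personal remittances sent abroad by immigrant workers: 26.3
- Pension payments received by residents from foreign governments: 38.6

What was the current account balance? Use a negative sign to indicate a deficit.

Goods: -337.1 + 732.5 + 582.5 - 182.0 - 653.7 + 141.6 = 283.8
Services: 81.1
Primary income: 63.5 - 47.0 - 28.6 = -12.1
Secondary income: -26.3 + 47.1 - 15.5 + 38.6 = 43.9
Current account = 283.8 + 81.1 + (-12.1) + 43.9 = 396.7
(Excluded from the current account — financial account: acquisition of a foreign subsidiary by a resident firm (outward FDI) 229.3, new loans extended by domestic banks to foreign borrowers 90.0, foreign purchases of equities on the domestic stock exchange 173.8, sale of domestic government bonds to non-residents 115.1; capital account: sale of embassy land to a foreign government 5.6, capital transfers received from emigrants 16.4.)

396.7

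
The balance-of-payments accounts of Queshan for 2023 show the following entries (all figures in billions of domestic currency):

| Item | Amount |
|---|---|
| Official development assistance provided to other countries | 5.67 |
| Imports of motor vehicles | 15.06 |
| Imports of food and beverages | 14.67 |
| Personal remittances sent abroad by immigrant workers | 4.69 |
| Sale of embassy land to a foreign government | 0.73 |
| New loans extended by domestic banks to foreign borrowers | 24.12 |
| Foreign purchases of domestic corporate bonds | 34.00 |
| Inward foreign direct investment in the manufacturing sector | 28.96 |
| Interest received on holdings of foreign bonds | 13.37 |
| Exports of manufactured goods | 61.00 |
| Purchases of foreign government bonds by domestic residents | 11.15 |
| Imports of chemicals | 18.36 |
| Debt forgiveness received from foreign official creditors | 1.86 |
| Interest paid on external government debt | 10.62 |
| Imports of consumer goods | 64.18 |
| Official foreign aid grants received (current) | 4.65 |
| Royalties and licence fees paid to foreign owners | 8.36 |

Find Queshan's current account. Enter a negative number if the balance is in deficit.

Goods: -14.67 - 18.36 - 15.06 + 61.00 - 64.18 = -51.27
Services: -8.36
Primary income: 13.37 - 10.62 = 2.75
Secondary income: -5.67 + 4.65 - 4.69 = -5.71
Current account = (-51.27) + (-8.36) + 2.75 + (-5.71) = -62.59
(Excluded from the current account — capital account: sale of embassy land to a foreign government 0.73, debt forgiveness received from foreign official creditors 1.86; financial account: new loans extended by domestic banks to foreign borrowers 24.12, foreign purchases of domestic corporate bonds 34.00, inward foreign direct investment in the manufacturing sector 28.96, purchases of foreign government bonds by domestic residents 11.15.)

-62.59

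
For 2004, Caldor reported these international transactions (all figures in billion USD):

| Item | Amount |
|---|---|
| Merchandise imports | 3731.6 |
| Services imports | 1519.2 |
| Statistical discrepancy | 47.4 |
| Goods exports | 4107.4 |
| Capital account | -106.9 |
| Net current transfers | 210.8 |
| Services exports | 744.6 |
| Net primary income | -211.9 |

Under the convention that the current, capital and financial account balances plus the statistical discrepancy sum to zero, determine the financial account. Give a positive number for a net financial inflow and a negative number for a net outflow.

Goods balance = 4107.4 - 3731.6 = 375.8
Services balance = 744.6 - 1519.2 = -774.6
Trade balance (goods + services) = 375.8 + (-774.6) = -398.8
Net primary income = -211.9
Net secondary income = 210.8
Current account = -398.8 + (-211.9) + 210.8 = -399.9
Financial account = -(-399.9 + (-106.9) + 47.4) = 459.4

459.4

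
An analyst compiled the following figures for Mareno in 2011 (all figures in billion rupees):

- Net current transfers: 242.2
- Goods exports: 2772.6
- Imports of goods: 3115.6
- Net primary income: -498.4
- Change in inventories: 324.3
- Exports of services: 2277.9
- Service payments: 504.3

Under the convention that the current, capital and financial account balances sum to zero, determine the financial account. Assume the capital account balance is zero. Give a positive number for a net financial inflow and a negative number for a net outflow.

-1174.4

Goods balance = 2772.6 - 3115.6 = -343.0
Services balance = 2277.9 - 504.3 = 1773.6
Trade balance (goods + services) = -343.0 + 1773.6 = 1430.6
Net primary income = -498.4
Net secondary income = 242.2
Current account = 1430.6 + (-498.4) + 242.2 = 1174.4
Financial account = -(1174.4) = -1174.4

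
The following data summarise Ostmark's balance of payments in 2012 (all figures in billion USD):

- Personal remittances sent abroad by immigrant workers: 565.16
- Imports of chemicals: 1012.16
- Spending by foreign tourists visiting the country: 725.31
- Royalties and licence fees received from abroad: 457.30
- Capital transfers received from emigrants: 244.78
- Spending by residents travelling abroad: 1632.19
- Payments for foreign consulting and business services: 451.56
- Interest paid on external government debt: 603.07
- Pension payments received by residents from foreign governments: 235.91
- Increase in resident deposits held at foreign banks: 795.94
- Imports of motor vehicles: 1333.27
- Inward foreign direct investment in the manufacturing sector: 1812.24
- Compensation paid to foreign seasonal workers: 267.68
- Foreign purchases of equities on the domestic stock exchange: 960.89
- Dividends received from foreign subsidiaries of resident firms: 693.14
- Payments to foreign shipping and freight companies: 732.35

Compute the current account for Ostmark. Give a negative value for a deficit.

Goods: -1012.16 - 1333.27 = -2345.43
Services: 457.30 + 725.31 - 451.56 - 732.35 - 1632.19 = -1633.49
Primary income: -603.07 + 693.14 - 267.68 = -177.61
Secondary income: -565.16 + 235.91 = -329.25
Current account = (-2345.43) + (-1633.49) + (-177.61) + (-329.25) = -4485.78
(Excluded from the current account — capital account: capital transfers received from emigrants 244.78; financial account: increase in resident deposits held at foreign banks 795.94, inward foreign direct investment in the manufacturing sector 1812.24, foreign purchases of equities on the domestic stock exchange 960.89.)

-4485.78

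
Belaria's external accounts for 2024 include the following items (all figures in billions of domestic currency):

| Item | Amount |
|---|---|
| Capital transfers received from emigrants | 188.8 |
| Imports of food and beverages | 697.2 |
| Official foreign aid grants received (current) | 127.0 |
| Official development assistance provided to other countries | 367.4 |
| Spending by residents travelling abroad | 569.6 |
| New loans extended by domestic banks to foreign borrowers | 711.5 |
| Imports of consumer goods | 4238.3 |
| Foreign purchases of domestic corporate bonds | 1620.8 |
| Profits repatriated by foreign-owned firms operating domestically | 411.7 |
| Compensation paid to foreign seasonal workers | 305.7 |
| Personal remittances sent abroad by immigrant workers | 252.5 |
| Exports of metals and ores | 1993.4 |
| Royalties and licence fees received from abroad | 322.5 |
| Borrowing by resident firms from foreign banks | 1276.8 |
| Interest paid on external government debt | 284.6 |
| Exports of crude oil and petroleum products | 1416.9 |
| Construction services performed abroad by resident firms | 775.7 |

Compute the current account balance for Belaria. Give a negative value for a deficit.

Goods: -4238.3 - 697.2 + 1993.4 + 1416.9 = -1525.2
Services: -569.6 + 322.5 + 775.7 = 528.6
Primary income: -411.7 - 284.6 - 305.7 = -1002.0
Secondary income: -367.4 - 252.5 + 127.0 = -492.9
Current account = (-1525.2) + 528.6 + (-1002.0) + (-492.9) = -2491.5
(Excluded from the current account — capital account: capital transfers received from emigrants 188.8; financial account: new loans extended by domestic banks to foreign borrowers 711.5, foreign purchases of domestic corporate bonds 1620.8, borrowing by resident firms from foreign banks 1276.8.)

-2491.5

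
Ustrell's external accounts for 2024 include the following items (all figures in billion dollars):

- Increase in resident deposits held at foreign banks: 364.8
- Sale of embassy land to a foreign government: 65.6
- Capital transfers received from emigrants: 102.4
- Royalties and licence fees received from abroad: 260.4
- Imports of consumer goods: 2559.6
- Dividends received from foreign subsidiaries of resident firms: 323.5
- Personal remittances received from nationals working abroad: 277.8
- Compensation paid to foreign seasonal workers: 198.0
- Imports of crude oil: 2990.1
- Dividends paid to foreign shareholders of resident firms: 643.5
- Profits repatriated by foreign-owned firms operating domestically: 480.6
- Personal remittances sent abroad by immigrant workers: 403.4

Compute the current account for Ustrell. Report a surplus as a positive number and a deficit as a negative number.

-6413.5

Goods: -2559.6 - 2990.1 = -5549.7
Services: 260.4
Primary income: -643.5 + 323.5 - 198.0 - 480.6 = -998.6
Secondary income: -403.4 + 277.8 = -125.6
Current account = (-5549.7) + 260.4 + (-998.6) + (-125.6) = -6413.5
(Excluded from the current account — financial account: increase in resident deposits held at foreign banks 364.8; capital account: sale of embassy land to a foreign government 65.6, capital transfers received from emigrants 102.4.)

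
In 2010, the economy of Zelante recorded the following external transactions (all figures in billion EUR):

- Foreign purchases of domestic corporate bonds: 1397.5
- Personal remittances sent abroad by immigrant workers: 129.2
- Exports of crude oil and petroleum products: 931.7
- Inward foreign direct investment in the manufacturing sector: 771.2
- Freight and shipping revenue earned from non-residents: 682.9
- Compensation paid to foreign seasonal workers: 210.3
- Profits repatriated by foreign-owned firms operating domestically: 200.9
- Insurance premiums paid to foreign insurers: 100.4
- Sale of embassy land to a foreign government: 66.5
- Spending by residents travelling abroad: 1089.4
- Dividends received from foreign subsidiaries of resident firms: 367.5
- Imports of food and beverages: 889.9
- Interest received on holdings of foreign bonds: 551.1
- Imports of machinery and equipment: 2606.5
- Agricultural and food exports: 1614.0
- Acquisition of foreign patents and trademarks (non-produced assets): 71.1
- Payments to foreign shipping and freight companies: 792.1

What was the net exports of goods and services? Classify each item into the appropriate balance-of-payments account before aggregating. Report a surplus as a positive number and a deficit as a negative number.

-2249.7

Goods: 931.7 - 2606.5 + 1614.0 - 889.9 = -950.7
Services: 682.9 - 1089.4 - 100.4 - 792.1 = -1299.0
Trade balance = -950.7 + (-1299.0) = -2249.7
(Excluded from the trade balance — financial account: foreign purchases of domestic corporate bonds 1397.5, inward foreign direct investment in the manufacturing sector 771.2; secondary income: personal remittances sent abroad by immigrant workers 129.2; primary income: compensation paid to foreign seasonal workers 210.3, profits repatriated by foreign-owned firms operating domestically 200.9, dividends received from foreign subsidiaries of resident firms 367.5, interest received on holdings of foreign bonds 551.1; capital account: sale of embassy land to a foreign government 66.5, acquisition of foreign patents and trademarks (non-produced assets) 71.1.)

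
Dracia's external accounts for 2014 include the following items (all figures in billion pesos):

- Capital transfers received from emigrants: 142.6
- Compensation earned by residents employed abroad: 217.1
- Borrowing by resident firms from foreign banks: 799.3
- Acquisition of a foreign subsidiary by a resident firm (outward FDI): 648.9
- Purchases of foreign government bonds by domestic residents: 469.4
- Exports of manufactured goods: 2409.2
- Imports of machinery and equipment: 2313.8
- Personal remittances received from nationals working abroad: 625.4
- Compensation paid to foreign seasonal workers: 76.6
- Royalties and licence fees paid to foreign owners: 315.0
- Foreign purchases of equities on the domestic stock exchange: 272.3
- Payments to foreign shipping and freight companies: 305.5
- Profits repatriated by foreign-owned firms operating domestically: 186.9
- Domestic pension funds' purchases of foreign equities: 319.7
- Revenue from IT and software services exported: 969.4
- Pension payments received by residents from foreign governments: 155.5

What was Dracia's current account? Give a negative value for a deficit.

1178.8

Goods: -2313.8 + 2409.2 = 95.4
Services: -315.0 + 969.4 - 305.5 = 348.9
Primary income: -76.6 + 217.1 - 186.9 = -46.4
Secondary income: 155.5 + 625.4 = 780.9
Current account = 95.4 + 348.9 + (-46.4) + 780.9 = 1178.8
(Excluded from the current account — capital account: capital transfers received from emigrants 142.6; financial account: borrowing by resident firms from foreign banks 799.3, acquisition of a foreign subsidiary by a resident firm (outward FDI) 648.9, purchases of foreign government bonds by domestic residents 469.4, foreign purchases of equities on the domestic stock exchange 272.3, domestic pension funds' purchases of foreign equities 319.7.)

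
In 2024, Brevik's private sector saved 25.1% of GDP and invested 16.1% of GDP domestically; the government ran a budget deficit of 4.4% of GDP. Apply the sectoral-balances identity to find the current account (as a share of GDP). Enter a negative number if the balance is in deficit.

By the sectoral-balances identity, CA = (S_private - I) + (T - G).
Private balance = 25.1 - 16.1 = 9.0
Government balance (T - G) = -4.4
CA = 9.0 + (-4.4) = 4.6

4.6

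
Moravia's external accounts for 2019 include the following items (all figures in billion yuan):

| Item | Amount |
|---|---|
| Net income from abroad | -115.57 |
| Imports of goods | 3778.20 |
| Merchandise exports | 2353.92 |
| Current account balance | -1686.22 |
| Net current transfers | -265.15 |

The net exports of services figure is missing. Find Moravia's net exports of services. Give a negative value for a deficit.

Current account = goods balance + services balance + net primary income + net secondary income
Sum of the known components = -1805.00
Net exports of services = CA - (known components) = -1686.22 - (-1805.00) = 118.78

118.78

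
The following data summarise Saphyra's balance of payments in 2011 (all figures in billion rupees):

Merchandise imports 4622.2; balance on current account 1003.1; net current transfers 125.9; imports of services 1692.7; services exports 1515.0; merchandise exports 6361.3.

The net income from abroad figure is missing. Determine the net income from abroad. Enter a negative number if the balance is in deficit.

Current account = goods balance + services balance + net primary income + net secondary income
Sum of the known components = 1687.3
Net income from abroad = CA - (known components) = 1003.1 - 1687.3 = -684.2

-684.2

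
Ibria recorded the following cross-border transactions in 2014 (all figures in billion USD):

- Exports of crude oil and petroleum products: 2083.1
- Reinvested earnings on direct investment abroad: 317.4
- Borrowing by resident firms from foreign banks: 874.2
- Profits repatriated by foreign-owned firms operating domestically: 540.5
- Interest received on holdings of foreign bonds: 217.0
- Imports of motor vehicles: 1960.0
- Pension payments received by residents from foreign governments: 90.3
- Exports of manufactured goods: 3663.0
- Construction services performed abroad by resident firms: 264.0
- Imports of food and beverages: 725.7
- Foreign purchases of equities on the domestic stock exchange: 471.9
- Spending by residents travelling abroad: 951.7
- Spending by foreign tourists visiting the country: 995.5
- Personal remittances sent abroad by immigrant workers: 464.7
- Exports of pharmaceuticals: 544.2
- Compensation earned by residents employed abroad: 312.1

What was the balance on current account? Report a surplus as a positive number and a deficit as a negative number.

3844.0

Goods: 544.2 - 1960.0 + 2083.1 - 725.7 + 3663.0 = 3604.6
Services: 995.5 + 264.0 - 951.7 = 307.8
Primary income: 317.4 + 217.0 - 540.5 + 312.1 = 306.0
Secondary income: 90.3 - 464.7 = -374.4
Current account = 3604.6 + 307.8 + 306.0 + (-374.4) = 3844.0
(Excluded from the current account — financial account: borrowing by resident firms from foreign banks 874.2, foreign purchases of equities on the domestic stock exchange 471.9.)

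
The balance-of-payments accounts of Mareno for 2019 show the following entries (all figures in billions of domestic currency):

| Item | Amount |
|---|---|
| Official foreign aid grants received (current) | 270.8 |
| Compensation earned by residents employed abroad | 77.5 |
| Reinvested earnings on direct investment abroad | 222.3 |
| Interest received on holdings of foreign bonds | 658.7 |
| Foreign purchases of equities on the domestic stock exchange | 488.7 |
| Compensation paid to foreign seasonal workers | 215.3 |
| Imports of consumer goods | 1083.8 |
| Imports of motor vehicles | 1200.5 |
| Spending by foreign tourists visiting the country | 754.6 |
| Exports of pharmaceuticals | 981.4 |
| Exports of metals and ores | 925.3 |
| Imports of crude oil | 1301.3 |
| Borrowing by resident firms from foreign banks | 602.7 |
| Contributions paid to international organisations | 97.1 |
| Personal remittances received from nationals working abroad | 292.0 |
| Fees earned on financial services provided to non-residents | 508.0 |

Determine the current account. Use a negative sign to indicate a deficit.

Goods: 981.4 - 1083.8 - 1301.3 + 925.3 - 1200.5 = -1678.9
Services: 754.6 + 508.0 = 1262.6
Primary income: -215.3 + 658.7 + 77.5 + 222.3 = 743.2
Secondary income: 270.8 + 292.0 - 97.1 = 465.7
Current account = (-1678.9) + 1262.6 + 743.2 + 465.7 = 792.6
(Excluded from the current account — financial account: foreign purchases of equities on the domestic stock exchange 488.7, borrowing by resident firms from foreign banks 602.7.)

792.6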